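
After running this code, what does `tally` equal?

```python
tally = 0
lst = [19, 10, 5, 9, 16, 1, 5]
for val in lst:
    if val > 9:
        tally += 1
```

Let's trace through this code step by step.

Initialize: tally = 0
Initialize: lst = [19, 10, 5, 9, 16, 1, 5]
Entering loop: for val in lst:

After execution: tally = 3
3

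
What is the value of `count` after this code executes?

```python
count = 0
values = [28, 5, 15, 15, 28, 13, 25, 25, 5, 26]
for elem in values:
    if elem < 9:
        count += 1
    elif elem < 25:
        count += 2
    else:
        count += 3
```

Let's trace through this code step by step.

Initialize: count = 0
Initialize: values = [28, 5, 15, 15, 28, 13, 25, 25, 5, 26]
Entering loop: for elem in values:

After execution: count = 23
23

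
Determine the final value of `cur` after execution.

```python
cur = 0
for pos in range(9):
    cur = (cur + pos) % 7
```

Let's trace through this code step by step.

Initialize: cur = 0
Entering loop: for pos in range(9):

After execution: cur = 1
1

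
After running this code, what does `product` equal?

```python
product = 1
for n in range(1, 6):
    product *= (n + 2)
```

Let's trace through this code step by step.

Initialize: product = 1
Entering loop: for n in range(1, 6):

After execution: product = 2520
2520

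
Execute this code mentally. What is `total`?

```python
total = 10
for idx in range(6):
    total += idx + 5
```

Let's trace through this code step by step.

Initialize: total = 10
Entering loop: for idx in range(6):

After execution: total = 55
55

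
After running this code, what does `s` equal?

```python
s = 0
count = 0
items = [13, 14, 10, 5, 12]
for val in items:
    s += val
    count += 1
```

Let's trace through this code step by step.

Initialize: s = 0
Initialize: count = 0
Initialize: items = [13, 14, 10, 5, 12]
Entering loop: for val in items:

After execution: s = 54
54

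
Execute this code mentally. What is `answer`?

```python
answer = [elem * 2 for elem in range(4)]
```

Let's trace through this code step by step.

Initialize: answer = [elem * 2 for elem in range(4)]

After execution: answer = [0, 2, 4, 6]
[0, 2, 4, 6]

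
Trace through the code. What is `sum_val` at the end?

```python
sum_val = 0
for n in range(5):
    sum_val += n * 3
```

Let's trace through this code step by step.

Initialize: sum_val = 0
Entering loop: for n in range(5):

After execution: sum_val = 30
30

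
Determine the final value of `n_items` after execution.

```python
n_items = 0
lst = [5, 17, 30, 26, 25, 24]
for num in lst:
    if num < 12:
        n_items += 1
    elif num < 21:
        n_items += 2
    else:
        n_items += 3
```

Let's trace through this code step by step.

Initialize: n_items = 0
Initialize: lst = [5, 17, 30, 26, 25, 24]
Entering loop: for num in lst:

After execution: n_items = 15
15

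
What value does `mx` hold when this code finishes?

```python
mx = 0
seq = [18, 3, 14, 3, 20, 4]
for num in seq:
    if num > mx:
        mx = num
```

Let's trace through this code step by step.

Initialize: mx = 0
Initialize: seq = [18, 3, 14, 3, 20, 4]
Entering loop: for num in seq:

After execution: mx = 20
20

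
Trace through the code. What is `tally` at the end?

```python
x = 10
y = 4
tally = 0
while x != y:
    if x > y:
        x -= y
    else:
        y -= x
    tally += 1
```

Let's trace through this code step by step.

Initialize: x = 10
Initialize: y = 4
Initialize: tally = 0
Entering loop: while x != y:

After execution: tally = 3
3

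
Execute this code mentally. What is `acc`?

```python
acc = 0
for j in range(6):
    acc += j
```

Let's trace through this code step by step.

Initialize: acc = 0
Entering loop: for j in range(6):

After execution: acc = 15
15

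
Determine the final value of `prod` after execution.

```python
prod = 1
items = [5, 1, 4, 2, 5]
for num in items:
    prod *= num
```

Let's trace through this code step by step.

Initialize: prod = 1
Initialize: items = [5, 1, 4, 2, 5]
Entering loop: for num in items:

After execution: prod = 200
200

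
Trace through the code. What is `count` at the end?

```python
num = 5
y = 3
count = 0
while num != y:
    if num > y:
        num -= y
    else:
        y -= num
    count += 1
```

Let's trace through this code step by step.

Initialize: num = 5
Initialize: y = 3
Initialize: count = 0
Entering loop: while num != y:

After execution: count = 3
3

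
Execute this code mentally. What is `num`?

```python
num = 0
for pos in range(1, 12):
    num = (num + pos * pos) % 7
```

Let's trace through this code step by step.

Initialize: num = 0
Entering loop: for pos in range(1, 12):

After execution: num = 2
2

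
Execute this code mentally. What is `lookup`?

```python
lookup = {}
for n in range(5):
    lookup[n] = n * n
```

Let's trace through this code step by step.

Initialize: lookup = {}
Entering loop: for n in range(5):

After execution: lookup = {0: 0, 1: 1, 2: 4, 3: 9, 4: 16}
{0: 0, 1: 1, 2: 4, 3: 9, 4: 16}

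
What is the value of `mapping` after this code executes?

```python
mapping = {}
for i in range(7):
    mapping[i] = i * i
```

Let's trace through this code step by step.

Initialize: mapping = {}
Entering loop: for i in range(7):

After execution: mapping = {0: 0, 1: 1, 2: 4, 3: 9, 4: 16, 5: 25, 6: 36}
{0: 0, 1: 1, 2: 4, 3: 9, 4: 16, 5: 25, 6: 36}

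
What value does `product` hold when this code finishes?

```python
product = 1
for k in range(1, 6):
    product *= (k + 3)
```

Let's trace through this code step by step.

Initialize: product = 1
Entering loop: for k in range(1, 6):

After execution: product = 6720
6720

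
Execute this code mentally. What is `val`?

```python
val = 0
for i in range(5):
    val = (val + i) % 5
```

Let's trace through this code step by step.

Initialize: val = 0
Entering loop: for i in range(5):

After execution: val = 0
0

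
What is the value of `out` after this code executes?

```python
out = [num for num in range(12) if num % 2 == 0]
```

Let's trace through this code step by step.

Initialize: out = [num for num in range(12) if num % 2 == 0]

After execution: out = [0, 2, 4, 6, 8, 10]
[0, 2, 4, 6, 8, 10]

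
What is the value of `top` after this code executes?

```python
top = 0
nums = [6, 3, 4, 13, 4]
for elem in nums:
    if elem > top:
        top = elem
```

Let's trace through this code step by step.

Initialize: top = 0
Initialize: nums = [6, 3, 4, 13, 4]
Entering loop: for elem in nums:

After execution: top = 13
13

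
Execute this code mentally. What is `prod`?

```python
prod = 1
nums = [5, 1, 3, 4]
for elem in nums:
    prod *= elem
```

Let's trace through this code step by step.

Initialize: prod = 1
Initialize: nums = [5, 1, 3, 4]
Entering loop: for elem in nums:

After execution: prod = 60
60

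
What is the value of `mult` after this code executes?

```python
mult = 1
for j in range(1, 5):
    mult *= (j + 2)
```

Let's trace through this code step by step.

Initialize: mult = 1
Entering loop: for j in range(1, 5):

After execution: mult = 360
360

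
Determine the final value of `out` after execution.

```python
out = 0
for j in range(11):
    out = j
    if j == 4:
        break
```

Let's trace through this code step by step.

Initialize: out = 0
Entering loop: for j in range(11):

After execution: out = 4
4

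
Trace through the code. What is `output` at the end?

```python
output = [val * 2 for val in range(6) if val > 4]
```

Let's trace through this code step by step.

Initialize: output = [val * 2 for val in range(6) if val > 4]

After execution: output = [10]
[10]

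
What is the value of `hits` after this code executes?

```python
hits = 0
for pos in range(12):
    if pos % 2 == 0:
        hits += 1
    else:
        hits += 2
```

Let's trace through this code step by step.

Initialize: hits = 0
Entering loop: for pos in range(12):

After execution: hits = 18
18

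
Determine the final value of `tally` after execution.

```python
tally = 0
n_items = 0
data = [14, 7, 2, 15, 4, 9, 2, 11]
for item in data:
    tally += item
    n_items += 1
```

Let's trace through this code step by step.

Initialize: tally = 0
Initialize: n_items = 0
Initialize: data = [14, 7, 2, 15, 4, 9, 2, 11]
Entering loop: for item in data:

After execution: tally = 64
64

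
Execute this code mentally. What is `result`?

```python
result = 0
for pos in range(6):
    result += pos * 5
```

Let's trace through this code step by step.

Initialize: result = 0
Entering loop: for pos in range(6):

After execution: result = 75
75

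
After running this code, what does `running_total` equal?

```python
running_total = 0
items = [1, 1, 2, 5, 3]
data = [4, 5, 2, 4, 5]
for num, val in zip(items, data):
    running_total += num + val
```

Let's trace through this code step by step.

Initialize: running_total = 0
Initialize: items = [1, 1, 2, 5, 3]
Initialize: data = [4, 5, 2, 4, 5]
Entering loop: for num, val in zip(items, data):

After execution: running_total = 32
32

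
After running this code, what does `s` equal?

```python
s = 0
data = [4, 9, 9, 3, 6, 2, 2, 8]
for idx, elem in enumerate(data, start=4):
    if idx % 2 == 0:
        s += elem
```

Let's trace through this code step by step.

Initialize: s = 0
Initialize: data = [4, 9, 9, 3, 6, 2, 2, 8]
Entering loop: for idx, elem in enumerate(data, start=4):

After execution: s = 21
21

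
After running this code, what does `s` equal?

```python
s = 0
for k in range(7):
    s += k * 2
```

Let's trace through this code step by step.

Initialize: s = 0
Entering loop: for k in range(7):

After execution: s = 42
42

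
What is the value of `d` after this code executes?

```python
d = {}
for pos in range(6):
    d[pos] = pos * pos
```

Let's trace through this code step by step.

Initialize: d = {}
Entering loop: for pos in range(6):

After execution: d = {0: 0, 1: 1, 2: 4, 3: 9, 4: 16, 5: 25}
{0: 0, 1: 1, 2: 4, 3: 9, 4: 16, 5: 25}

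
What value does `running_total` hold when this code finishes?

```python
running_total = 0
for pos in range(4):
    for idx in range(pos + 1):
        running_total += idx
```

Let's trace through this code step by step.

Initialize: running_total = 0
Entering loop: for pos in range(4):

After execution: running_total = 10
10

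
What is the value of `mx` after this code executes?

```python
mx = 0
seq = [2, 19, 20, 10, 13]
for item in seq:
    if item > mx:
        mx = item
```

Let's trace through this code step by step.

Initialize: mx = 0
Initialize: seq = [2, 19, 20, 10, 13]
Entering loop: for item in seq:

After execution: mx = 20
20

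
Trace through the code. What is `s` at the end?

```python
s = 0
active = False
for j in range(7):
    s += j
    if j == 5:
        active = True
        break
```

Let's trace through this code step by step.

Initialize: s = 0
Initialize: active = False
Entering loop: for j in range(7):

After execution: s = 15
15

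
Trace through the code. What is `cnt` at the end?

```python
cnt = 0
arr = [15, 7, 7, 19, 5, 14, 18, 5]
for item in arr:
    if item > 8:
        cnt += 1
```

Let's trace through this code step by step.

Initialize: cnt = 0
Initialize: arr = [15, 7, 7, 19, 5, 14, 18, 5]
Entering loop: for item in arr:

After execution: cnt = 4
4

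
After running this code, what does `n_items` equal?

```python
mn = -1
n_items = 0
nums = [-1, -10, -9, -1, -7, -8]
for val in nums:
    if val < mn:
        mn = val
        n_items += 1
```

Let's trace through this code step by step.

Initialize: mn = -1
Initialize: n_items = 0
Initialize: nums = [-1, -10, -9, -1, -7, -8]
Entering loop: for val in nums:

After execution: n_items = 1
1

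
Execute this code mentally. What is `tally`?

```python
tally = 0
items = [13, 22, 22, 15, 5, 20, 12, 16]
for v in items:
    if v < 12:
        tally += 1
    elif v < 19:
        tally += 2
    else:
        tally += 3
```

Let's trace through this code step by step.

Initialize: tally = 0
Initialize: items = [13, 22, 22, 15, 5, 20, 12, 16]
Entering loop: for v in items:

After execution: tally = 18
18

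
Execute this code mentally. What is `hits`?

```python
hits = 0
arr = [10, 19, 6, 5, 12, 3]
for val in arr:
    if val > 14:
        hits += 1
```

Let's trace through this code step by step.

Initialize: hits = 0
Initialize: arr = [10, 19, 6, 5, 12, 3]
Entering loop: for val in arr:

After execution: hits = 1
1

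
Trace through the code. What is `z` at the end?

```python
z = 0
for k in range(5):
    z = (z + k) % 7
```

Let's trace through this code step by step.

Initialize: z = 0
Entering loop: for k in range(5):

After execution: z = 3
3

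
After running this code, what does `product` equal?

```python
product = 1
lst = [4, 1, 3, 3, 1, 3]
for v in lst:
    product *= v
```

Let's trace through this code step by step.

Initialize: product = 1
Initialize: lst = [4, 1, 3, 3, 1, 3]
Entering loop: for v in lst:

After execution: product = 108
108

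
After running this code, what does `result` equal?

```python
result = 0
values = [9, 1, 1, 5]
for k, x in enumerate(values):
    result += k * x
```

Let's trace through this code step by step.

Initialize: result = 0
Initialize: values = [9, 1, 1, 5]
Entering loop: for k, x in enumerate(values):

After execution: result = 18
18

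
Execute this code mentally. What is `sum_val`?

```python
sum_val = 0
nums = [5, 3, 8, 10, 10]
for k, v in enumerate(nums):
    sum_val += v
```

Let's trace through this code step by step.

Initialize: sum_val = 0
Initialize: nums = [5, 3, 8, 10, 10]
Entering loop: for k, v in enumerate(nums):

After execution: sum_val = 36
36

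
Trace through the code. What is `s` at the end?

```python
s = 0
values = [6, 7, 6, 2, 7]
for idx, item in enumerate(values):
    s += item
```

Let's trace through this code step by step.

Initialize: s = 0
Initialize: values = [6, 7, 6, 2, 7]
Entering loop: for idx, item in enumerate(values):

After execution: s = 28
28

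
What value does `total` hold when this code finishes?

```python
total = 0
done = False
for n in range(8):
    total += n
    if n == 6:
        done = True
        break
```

Let's trace through this code step by step.

Initialize: total = 0
Initialize: done = False
Entering loop: for n in range(8):

After execution: total = 21
21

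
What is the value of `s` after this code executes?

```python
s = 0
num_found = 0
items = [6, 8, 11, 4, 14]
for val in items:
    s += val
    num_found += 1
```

Let's trace through this code step by step.

Initialize: s = 0
Initialize: num_found = 0
Initialize: items = [6, 8, 11, 4, 14]
Entering loop: for val in items:

After execution: s = 43
43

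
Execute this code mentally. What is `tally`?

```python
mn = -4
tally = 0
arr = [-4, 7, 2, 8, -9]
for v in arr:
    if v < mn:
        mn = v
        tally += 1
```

Let's trace through this code step by step.

Initialize: mn = -4
Initialize: tally = 0
Initialize: arr = [-4, 7, 2, 8, -9]
Entering loop: for v in arr:

After execution: tally = 1
1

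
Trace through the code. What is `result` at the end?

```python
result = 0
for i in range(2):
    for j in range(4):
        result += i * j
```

Let's trace through this code step by step.

Initialize: result = 0
Entering loop: for i in range(2):

After execution: result = 6
6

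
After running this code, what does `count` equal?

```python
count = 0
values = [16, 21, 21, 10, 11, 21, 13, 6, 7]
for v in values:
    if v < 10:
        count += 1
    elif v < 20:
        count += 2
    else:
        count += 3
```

Let's trace through this code step by step.

Initialize: count = 0
Initialize: values = [16, 21, 21, 10, 11, 21, 13, 6, 7]
Entering loop: for v in values:

After execution: count = 19
19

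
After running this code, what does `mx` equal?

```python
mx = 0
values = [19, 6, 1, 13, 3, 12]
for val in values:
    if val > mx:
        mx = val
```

Let's trace through this code step by step.

Initialize: mx = 0
Initialize: values = [19, 6, 1, 13, 3, 12]
Entering loop: for val in values:

After execution: mx = 19
19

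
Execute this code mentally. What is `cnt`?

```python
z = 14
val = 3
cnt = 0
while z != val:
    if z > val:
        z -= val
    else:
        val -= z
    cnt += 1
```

Let's trace through this code step by step.

Initialize: z = 14
Initialize: val = 3
Initialize: cnt = 0
Entering loop: while z != val:

After execution: cnt = 6
6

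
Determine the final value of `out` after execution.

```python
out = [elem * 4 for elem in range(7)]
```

Let's trace through this code step by step.

Initialize: out = [elem * 4 for elem in range(7)]

After execution: out = [0, 4, 8, 12, 16, 20, 24]
[0, 4, 8, 12, 16, 20, 24]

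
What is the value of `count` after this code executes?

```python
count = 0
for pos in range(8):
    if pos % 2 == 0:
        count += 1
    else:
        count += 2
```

Let's trace through this code step by step.

Initialize: count = 0
Entering loop: for pos in range(8):

After execution: count = 12
12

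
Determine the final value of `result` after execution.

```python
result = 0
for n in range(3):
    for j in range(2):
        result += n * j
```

Let's trace through this code step by step.

Initialize: result = 0
Entering loop: for n in range(3):

After execution: result = 3
3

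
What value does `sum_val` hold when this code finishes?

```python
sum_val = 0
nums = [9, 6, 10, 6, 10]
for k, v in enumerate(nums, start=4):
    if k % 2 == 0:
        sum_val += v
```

Let's trace through this code step by step.

Initialize: sum_val = 0
Initialize: nums = [9, 6, 10, 6, 10]
Entering loop: for k, v in enumerate(nums, start=4):

After execution: sum_val = 29
29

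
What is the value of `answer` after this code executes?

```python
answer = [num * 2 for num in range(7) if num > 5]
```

Let's trace through this code step by step.

Initialize: answer = [num * 2 for num in range(7) if num > 5]

After execution: answer = [12]
[12]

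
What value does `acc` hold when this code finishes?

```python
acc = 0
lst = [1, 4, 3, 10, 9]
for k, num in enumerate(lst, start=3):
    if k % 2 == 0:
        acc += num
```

Let's trace through this code step by step.

Initialize: acc = 0
Initialize: lst = [1, 4, 3, 10, 9]
Entering loop: for k, num in enumerate(lst, start=3):

After execution: acc = 14
14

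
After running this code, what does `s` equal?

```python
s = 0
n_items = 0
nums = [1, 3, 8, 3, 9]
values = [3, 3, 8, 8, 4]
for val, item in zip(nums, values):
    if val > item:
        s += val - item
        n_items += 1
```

Let's trace through this code step by step.

Initialize: s = 0
Initialize: n_items = 0
Initialize: nums = [1, 3, 8, 3, 9]
Initialize: values = [3, 3, 8, 8, 4]
Entering loop: for val, item in zip(nums, values):

After execution: s = 5
5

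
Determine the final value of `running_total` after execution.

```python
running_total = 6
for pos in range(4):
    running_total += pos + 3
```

Let's trace through this code step by step.

Initialize: running_total = 6
Entering loop: for pos in range(4):

After execution: running_total = 24
24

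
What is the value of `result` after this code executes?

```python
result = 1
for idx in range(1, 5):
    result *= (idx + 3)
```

Let's trace through this code step by step.

Initialize: result = 1
Entering loop: for idx in range(1, 5):

After execution: result = 840
840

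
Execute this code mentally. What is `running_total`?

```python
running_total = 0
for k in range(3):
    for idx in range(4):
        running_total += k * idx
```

Let's trace through this code step by step.

Initialize: running_total = 0
Entering loop: for k in range(3):

After execution: running_total = 18
18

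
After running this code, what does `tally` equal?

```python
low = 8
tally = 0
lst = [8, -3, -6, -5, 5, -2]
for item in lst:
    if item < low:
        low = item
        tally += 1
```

Let's trace through this code step by step.

Initialize: low = 8
Initialize: tally = 0
Initialize: lst = [8, -3, -6, -5, 5, -2]
Entering loop: for item in lst:

After execution: tally = 2
2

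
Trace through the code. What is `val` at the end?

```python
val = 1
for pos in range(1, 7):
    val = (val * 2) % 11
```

Let's trace through this code step by step.

Initialize: val = 1
Entering loop: for pos in range(1, 7):

After execution: val = 9
9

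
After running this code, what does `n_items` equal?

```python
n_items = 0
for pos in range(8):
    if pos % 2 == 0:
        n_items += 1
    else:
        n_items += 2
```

Let's trace through this code step by step.

Initialize: n_items = 0
Entering loop: for pos in range(8):

After execution: n_items = 12
12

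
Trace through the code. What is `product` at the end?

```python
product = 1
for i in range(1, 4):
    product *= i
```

Let's trace through this code step by step.

Initialize: product = 1
Entering loop: for i in range(1, 4):

After execution: product = 6
6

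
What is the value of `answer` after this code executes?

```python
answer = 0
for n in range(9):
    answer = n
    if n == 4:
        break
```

Let's trace through this code step by step.

Initialize: answer = 0
Entering loop: for n in range(9):

After execution: answer = 4
4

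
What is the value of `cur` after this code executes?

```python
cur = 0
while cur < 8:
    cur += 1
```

Let's trace through this code step by step.

Initialize: cur = 0
Entering loop: while cur < 8:

After execution: cur = 8
8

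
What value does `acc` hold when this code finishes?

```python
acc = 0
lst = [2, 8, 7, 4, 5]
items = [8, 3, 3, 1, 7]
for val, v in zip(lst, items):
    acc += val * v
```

Let's trace through this code step by step.

Initialize: acc = 0
Initialize: lst = [2, 8, 7, 4, 5]
Initialize: items = [8, 3, 3, 1, 7]
Entering loop: for val, v in zip(lst, items):

After execution: acc = 100
100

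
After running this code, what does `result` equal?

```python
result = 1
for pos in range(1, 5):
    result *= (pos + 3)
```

Let's trace through this code step by step.

Initialize: result = 1
Entering loop: for pos in range(1, 5):

After execution: result = 840
840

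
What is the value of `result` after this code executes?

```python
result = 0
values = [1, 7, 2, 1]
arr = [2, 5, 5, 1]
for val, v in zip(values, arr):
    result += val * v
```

Let's trace through this code step by step.

Initialize: result = 0
Initialize: values = [1, 7, 2, 1]
Initialize: arr = [2, 5, 5, 1]
Entering loop: for val, v in zip(values, arr):

After execution: result = 48
48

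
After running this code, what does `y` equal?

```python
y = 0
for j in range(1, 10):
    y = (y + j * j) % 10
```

Let's trace through this code step by step.

Initialize: y = 0
Entering loop: for j in range(1, 10):

After execution: y = 5
5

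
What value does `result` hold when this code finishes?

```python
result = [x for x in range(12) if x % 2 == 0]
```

Let's trace through this code step by step.

Initialize: result = [x for x in range(12) if x % 2 == 0]

After execution: result = [0, 2, 4, 6, 8, 10]
[0, 2, 4, 6, 8, 10]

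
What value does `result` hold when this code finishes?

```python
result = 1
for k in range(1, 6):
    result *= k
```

Let's trace through this code step by step.

Initialize: result = 1
Entering loop: for k in range(1, 6):

After execution: result = 120
120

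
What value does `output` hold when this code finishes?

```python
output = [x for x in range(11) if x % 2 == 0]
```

Let's trace through this code step by step.

Initialize: output = [x for x in range(11) if x % 2 == 0]

After execution: output = [0, 2, 4, 6, 8, 10]
[0, 2, 4, 6, 8, 10]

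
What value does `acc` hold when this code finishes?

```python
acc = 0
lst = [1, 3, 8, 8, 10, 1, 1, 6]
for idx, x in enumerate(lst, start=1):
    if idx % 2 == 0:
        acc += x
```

Let's trace through this code step by step.

Initialize: acc = 0
Initialize: lst = [1, 3, 8, 8, 10, 1, 1, 6]
Entering loop: for idx, x in enumerate(lst, start=1):

After execution: acc = 18
18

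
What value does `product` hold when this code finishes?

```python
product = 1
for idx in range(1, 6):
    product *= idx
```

Let's trace through this code step by step.

Initialize: product = 1
Entering loop: for idx in range(1, 6):

After execution: product = 120
120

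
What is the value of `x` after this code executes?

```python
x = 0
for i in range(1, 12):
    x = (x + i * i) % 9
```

Let's trace through this code step by step.

Initialize: x = 0
Entering loop: for i in range(1, 12):

After execution: x = 2
2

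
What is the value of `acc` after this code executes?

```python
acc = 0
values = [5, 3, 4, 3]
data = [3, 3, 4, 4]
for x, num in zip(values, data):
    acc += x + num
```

Let's trace through this code step by step.

Initialize: acc = 0
Initialize: values = [5, 3, 4, 3]
Initialize: data = [3, 3, 4, 4]
Entering loop: for x, num in zip(values, data):

After execution: acc = 29
29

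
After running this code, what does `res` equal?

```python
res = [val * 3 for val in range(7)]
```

Let's trace through this code step by step.

Initialize: res = [val * 3 for val in range(7)]

After execution: res = [0, 3, 6, 9, 12, 15, 18]
[0, 3, 6, 9, 12, 15, 18]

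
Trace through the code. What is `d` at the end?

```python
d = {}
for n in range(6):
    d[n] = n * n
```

Let's trace through this code step by step.

Initialize: d = {}
Entering loop: for n in range(6):

After execution: d = {0: 0, 1: 1, 2: 4, 3: 9, 4: 16, 5: 25}
{0: 0, 1: 1, 2: 4, 3: 9, 4: 16, 5: 25}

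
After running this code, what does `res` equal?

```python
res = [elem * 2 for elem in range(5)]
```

Let's trace through this code step by step.

Initialize: res = [elem * 2 for elem in range(5)]

After execution: res = [0, 2, 4, 6, 8]
[0, 2, 4, 6, 8]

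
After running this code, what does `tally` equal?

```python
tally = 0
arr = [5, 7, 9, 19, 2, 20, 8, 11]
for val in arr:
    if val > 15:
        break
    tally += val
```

Let's trace through this code step by step.

Initialize: tally = 0
Initialize: arr = [5, 7, 9, 19, 2, 20, 8, 11]
Entering loop: for val in arr:

After execution: tally = 21
21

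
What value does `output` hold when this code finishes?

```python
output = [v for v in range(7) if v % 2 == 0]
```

Let's trace through this code step by step.

Initialize: output = [v for v in range(7) if v % 2 == 0]

After execution: output = [0, 2, 4, 6]
[0, 2, 4, 6]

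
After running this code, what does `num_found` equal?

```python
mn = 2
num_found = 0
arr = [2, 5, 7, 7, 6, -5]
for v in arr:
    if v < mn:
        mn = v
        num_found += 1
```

Let's trace through this code step by step.

Initialize: mn = 2
Initialize: num_found = 0
Initialize: arr = [2, 5, 7, 7, 6, -5]
Entering loop: for v in arr:

After execution: num_found = 1
1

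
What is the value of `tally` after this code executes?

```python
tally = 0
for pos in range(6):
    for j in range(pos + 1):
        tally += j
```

Let's trace through this code step by step.

Initialize: tally = 0
Entering loop: for pos in range(6):

After execution: tally = 35
35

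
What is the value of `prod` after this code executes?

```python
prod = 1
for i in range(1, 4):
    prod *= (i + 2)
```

Let's trace through this code step by step.

Initialize: prod = 1
Entering loop: for i in range(1, 4):

After execution: prod = 60
60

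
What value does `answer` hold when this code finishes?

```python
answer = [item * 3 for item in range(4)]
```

Let's trace through this code step by step.

Initialize: answer = [item * 3 for item in range(4)]

After execution: answer = [0, 3, 6, 9]
[0, 3, 6, 9]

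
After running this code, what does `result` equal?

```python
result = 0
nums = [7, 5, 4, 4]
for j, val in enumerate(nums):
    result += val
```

Let's trace through this code step by step.

Initialize: result = 0
Initialize: nums = [7, 5, 4, 4]
Entering loop: for j, val in enumerate(nums):

After execution: result = 20
20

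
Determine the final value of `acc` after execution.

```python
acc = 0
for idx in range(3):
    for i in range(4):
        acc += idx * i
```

Let's trace through this code step by step.

Initialize: acc = 0
Entering loop: for idx in range(3):

After execution: acc = 18
18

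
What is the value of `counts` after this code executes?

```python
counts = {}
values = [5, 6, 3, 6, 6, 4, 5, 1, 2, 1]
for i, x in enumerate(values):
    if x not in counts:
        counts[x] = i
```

Let's trace through this code step by step.

Initialize: counts = {}
Initialize: values = [5, 6, 3, 6, 6, 4, 5, 1, 2, 1]
Entering loop: for i, x in enumerate(values):

After execution: counts = {5: 0, 6: 1, 3: 2, 4: 5, 1: 7, 2: 8}
{5: 0, 6: 1, 3: 2, 4: 5, 1: 7, 2: 8}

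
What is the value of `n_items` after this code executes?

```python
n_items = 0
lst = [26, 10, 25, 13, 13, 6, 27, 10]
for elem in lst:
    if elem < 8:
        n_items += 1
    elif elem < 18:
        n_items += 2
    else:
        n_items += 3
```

Let's trace through this code step by step.

Initialize: n_items = 0
Initialize: lst = [26, 10, 25, 13, 13, 6, 27, 10]
Entering loop: for elem in lst:

After execution: n_items = 18
18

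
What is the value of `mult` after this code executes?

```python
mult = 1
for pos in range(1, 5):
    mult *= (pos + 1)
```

Let's trace through this code step by step.

Initialize: mult = 1
Entering loop: for pos in range(1, 5):

After execution: mult = 120
120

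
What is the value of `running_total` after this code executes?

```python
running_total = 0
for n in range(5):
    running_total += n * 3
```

Let's trace through this code step by step.

Initialize: running_total = 0
Entering loop: for n in range(5):

After execution: running_total = 30
30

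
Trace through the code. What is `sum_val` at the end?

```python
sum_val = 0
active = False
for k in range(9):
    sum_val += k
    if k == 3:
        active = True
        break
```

Let's trace through this code step by step.

Initialize: sum_val = 0
Initialize: active = False
Entering loop: for k in range(9):

After execution: sum_val = 6
6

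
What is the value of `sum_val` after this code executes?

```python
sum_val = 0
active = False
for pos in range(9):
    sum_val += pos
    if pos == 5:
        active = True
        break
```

Let's trace through this code step by step.

Initialize: sum_val = 0
Initialize: active = False
Entering loop: for pos in range(9):

After execution: sum_val = 15
15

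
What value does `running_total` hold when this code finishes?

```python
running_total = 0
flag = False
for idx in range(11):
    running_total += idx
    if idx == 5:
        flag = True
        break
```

Let's trace through this code step by step.

Initialize: running_total = 0
Initialize: flag = False
Entering loop: for idx in range(11):

After execution: running_total = 15
15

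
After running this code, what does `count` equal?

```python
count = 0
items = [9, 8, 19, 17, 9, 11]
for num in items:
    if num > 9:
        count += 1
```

Let's trace through this code step by step.

Initialize: count = 0
Initialize: items = [9, 8, 19, 17, 9, 11]
Entering loop: for num in items:

After execution: count = 3
3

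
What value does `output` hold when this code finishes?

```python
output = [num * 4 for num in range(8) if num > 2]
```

Let's trace through this code step by step.

Initialize: output = [num * 4 for num in range(8) if num > 2]

After execution: output = [12, 16, 20, 24, 28]
[12, 16, 20, 24, 28]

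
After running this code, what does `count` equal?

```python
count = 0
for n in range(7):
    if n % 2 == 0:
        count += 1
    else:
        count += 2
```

Let's trace through this code step by step.

Initialize: count = 0
Entering loop: for n in range(7):

After execution: count = 10
10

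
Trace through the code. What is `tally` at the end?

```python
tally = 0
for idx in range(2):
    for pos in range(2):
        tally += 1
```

Let's trace through this code step by step.

Initialize: tally = 0
Entering loop: for idx in range(2):

After execution: tally = 4
4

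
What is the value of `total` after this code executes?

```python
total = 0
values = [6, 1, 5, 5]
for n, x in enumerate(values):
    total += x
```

Let's trace through this code step by step.

Initialize: total = 0
Initialize: values = [6, 1, 5, 5]
Entering loop: for n, x in enumerate(values):

After execution: total = 17
17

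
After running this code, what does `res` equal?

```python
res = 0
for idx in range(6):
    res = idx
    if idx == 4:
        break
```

Let's trace through this code step by step.

Initialize: res = 0
Entering loop: for idx in range(6):

After execution: res = 4
4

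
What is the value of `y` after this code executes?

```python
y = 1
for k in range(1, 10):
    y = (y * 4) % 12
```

Let's trace through this code step by step.

Initialize: y = 1
Entering loop: for k in range(1, 10):

After execution: y = 4
4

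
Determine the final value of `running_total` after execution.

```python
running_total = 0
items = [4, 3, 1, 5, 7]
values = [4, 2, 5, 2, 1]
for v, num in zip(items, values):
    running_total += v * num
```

Let's trace through this code step by step.

Initialize: running_total = 0
Initialize: items = [4, 3, 1, 5, 7]
Initialize: values = [4, 2, 5, 2, 1]
Entering loop: for v, num in zip(items, values):

After execution: running_total = 44
44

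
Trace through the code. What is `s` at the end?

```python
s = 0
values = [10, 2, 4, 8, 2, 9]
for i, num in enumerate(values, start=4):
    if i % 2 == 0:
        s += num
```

Let's trace through this code step by step.

Initialize: s = 0
Initialize: values = [10, 2, 4, 8, 2, 9]
Entering loop: for i, num in enumerate(values, start=4):

After execution: s = 16
16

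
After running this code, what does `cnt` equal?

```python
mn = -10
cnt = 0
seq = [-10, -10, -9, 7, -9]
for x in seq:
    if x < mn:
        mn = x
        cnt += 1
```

Let's trace through this code step by step.

Initialize: mn = -10
Initialize: cnt = 0
Initialize: seq = [-10, -10, -9, 7, -9]
Entering loop: for x in seq:

After execution: cnt = 0
0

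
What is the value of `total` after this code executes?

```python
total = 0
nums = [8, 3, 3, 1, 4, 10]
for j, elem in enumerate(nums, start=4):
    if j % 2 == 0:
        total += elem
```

Let's trace through this code step by step.

Initialize: total = 0
Initialize: nums = [8, 3, 3, 1, 4, 10]
Entering loop: for j, elem in enumerate(nums, start=4):

After execution: total = 15
15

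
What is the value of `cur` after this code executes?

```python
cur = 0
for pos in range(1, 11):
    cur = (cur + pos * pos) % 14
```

Let's trace through this code step by step.

Initialize: cur = 0
Entering loop: for pos in range(1, 11):

After execution: cur = 7
7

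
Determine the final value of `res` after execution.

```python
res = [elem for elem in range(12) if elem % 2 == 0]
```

Let's trace through this code step by step.

Initialize: res = [elem for elem in range(12) if elem % 2 == 0]

After execution: res = [0, 2, 4, 6, 8, 10]
[0, 2, 4, 6, 8, 10]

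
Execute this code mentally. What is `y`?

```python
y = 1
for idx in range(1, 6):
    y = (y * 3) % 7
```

Let's trace through this code step by step.

Initialize: y = 1
Entering loop: for idx in range(1, 6):

After execution: y = 5
5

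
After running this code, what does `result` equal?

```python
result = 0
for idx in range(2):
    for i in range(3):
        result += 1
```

Let's trace through this code step by step.

Initialize: result = 0
Entering loop: for idx in range(2):

After execution: result = 6
6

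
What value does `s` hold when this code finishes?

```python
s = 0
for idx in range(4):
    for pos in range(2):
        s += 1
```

Let's trace through this code step by step.

Initialize: s = 0
Entering loop: for idx in range(4):

After execution: s = 8
8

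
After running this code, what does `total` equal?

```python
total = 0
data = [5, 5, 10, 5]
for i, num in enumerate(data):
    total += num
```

Let's trace through this code step by step.

Initialize: total = 0
Initialize: data = [5, 5, 10, 5]
Entering loop: for i, num in enumerate(data):

After execution: total = 25
25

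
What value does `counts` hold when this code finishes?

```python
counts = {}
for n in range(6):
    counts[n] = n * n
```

Let's trace through this code step by step.

Initialize: counts = {}
Entering loop: for n in range(6):

After execution: counts = {0: 0, 1: 1, 2: 4, 3: 9, 4: 16, 5: 25}
{0: 0, 1: 1, 2: 4, 3: 9, 4: 16, 5: 25}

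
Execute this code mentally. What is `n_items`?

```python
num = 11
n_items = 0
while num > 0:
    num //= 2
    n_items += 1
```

Let's trace through this code step by step.

Initialize: num = 11
Initialize: n_items = 0
Entering loop: while num > 0:

After execution: n_items = 4
4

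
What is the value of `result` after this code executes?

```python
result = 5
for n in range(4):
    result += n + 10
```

Let's trace through this code step by step.

Initialize: result = 5
Entering loop: for n in range(4):

After execution: result = 51
51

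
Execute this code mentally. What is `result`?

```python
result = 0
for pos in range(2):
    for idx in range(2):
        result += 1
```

Let's trace through this code step by step.

Initialize: result = 0
Entering loop: for pos in range(2):

After execution: result = 4
4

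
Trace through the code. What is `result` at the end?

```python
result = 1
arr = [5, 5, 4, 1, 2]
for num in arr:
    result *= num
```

Let's trace through this code step by step.

Initialize: result = 1
Initialize: arr = [5, 5, 4, 1, 2]
Entering loop: for num in arr:

After execution: result = 200
200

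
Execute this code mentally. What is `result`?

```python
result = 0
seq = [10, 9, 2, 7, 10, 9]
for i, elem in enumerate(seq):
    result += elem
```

Let's trace through this code step by step.

Initialize: result = 0
Initialize: seq = [10, 9, 2, 7, 10, 9]
Entering loop: for i, elem in enumerate(seq):

After execution: result = 47
47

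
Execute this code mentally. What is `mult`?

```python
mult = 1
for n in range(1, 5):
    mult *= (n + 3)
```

Let's trace through this code step by step.

Initialize: mult = 1
Entering loop: for n in range(1, 5):

After execution: mult = 840
840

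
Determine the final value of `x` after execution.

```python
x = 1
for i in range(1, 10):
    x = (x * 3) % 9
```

Let's trace through this code step by step.

Initialize: x = 1
Entering loop: for i in range(1, 10):

After execution: x = 0
0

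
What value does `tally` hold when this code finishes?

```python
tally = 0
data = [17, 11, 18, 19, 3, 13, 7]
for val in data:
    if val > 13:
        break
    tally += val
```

Let's trace through this code step by step.

Initialize: tally = 0
Initialize: data = [17, 11, 18, 19, 3, 13, 7]
Entering loop: for val in data:

After execution: tally = 0
0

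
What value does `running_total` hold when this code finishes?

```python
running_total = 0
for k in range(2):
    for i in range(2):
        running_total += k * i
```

Let's trace through this code step by step.

Initialize: running_total = 0
Entering loop: for k in range(2):

After execution: running_total = 1
1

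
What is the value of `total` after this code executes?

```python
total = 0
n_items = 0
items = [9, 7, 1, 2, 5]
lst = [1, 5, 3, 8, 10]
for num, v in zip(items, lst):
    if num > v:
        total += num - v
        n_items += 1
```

Let's trace through this code step by step.

Initialize: total = 0
Initialize: n_items = 0
Initialize: items = [9, 7, 1, 2, 5]
Initialize: lst = [1, 5, 3, 8, 10]
Entering loop: for num, v in zip(items, lst):

After execution: total = 10
10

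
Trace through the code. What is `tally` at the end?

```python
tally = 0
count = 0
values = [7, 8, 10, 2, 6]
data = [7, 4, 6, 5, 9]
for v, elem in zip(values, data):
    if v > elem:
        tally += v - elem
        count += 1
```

Let's trace through this code step by step.

Initialize: tally = 0
Initialize: count = 0
Initialize: values = [7, 8, 10, 2, 6]
Initialize: data = [7, 4, 6, 5, 9]
Entering loop: for v, elem in zip(values, data):

After execution: tally = 8
8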